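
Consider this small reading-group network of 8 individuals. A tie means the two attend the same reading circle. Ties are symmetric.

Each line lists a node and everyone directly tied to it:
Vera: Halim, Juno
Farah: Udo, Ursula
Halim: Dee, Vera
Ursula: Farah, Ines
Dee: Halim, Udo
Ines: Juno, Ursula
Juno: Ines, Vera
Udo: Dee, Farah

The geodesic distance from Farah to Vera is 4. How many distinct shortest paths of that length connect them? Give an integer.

The shortest distance is 4. The length-4 paths are: Farah–Ursula–Ines–Juno–Vera; Farah–Udo–Dee–Halim–Vera.
That gives 2 distinct shortest paths.

2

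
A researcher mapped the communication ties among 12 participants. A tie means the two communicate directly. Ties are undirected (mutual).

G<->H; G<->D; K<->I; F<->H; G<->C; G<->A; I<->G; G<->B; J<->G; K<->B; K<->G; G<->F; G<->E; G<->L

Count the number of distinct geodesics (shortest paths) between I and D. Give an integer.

The shortest distance is 2, and the only length-2 path is I–G–D. So there is exactly 1 shortest path.

1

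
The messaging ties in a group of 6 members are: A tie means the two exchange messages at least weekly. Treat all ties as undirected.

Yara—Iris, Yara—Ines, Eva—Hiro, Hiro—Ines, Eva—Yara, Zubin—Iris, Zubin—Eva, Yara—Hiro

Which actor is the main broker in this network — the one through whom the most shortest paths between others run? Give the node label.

Yara

Unnormalized betweenness of each node: Eva:13/6, Hiro:5/6, Ines:0, Iris:5/6, Yara:11/3, Zubin:1/2.
Yara has the largest value, 11/3, making it the main broker — the node through which the most shortest paths run.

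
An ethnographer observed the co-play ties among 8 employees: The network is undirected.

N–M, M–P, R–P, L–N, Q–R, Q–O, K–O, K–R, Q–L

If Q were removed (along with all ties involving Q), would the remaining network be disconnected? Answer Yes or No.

Even without Q, every remaining node can still reach every other (the residual graph is connected), so Q is not a cut vertex.

No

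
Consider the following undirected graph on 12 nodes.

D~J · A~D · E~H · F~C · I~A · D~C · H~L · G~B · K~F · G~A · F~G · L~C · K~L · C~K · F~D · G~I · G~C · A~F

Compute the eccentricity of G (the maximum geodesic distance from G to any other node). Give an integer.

Distances from G: A:1, B:1, C:1, D:2, E:4, F:1, H:3, I:1, J:3, K:2, L:2.
The largest is 4 (to E), so the eccentricity of G is 4.

4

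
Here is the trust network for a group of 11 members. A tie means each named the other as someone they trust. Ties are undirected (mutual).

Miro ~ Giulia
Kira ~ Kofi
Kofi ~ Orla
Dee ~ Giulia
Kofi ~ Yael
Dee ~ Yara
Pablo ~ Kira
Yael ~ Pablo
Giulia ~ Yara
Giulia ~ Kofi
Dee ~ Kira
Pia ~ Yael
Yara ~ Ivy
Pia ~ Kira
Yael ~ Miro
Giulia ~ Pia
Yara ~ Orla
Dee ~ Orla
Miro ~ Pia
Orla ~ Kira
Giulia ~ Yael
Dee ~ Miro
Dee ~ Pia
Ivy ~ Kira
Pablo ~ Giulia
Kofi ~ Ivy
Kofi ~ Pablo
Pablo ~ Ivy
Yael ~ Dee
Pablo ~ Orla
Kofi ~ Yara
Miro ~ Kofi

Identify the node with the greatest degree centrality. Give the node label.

Degrees — Dee:7, Giulia:7, Ivy:4, Kira:6, Kofi:8, Miro:5, Orla:5, Pablo:6, Pia:5, Yael:6, Yara:5.
The maximum is 8, attained only by Kofi.

Kofi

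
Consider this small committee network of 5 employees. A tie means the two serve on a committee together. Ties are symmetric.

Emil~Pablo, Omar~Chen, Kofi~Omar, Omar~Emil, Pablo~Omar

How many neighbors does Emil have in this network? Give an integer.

Emil is directly tied to Omar and Pablo. That is 2 neighbors, so the degree of Emil is 2.

2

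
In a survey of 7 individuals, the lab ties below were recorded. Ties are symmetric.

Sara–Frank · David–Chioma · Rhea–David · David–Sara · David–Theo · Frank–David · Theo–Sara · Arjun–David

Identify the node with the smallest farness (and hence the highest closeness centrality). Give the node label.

David

Farness (sum of distances to all others) for each node — Arjun:11, Chioma:11, David:6, Frank:10, Rhea:11, Sara:9, Theo:10.
The smallest farness is 6, for David, so David has the highest closeness.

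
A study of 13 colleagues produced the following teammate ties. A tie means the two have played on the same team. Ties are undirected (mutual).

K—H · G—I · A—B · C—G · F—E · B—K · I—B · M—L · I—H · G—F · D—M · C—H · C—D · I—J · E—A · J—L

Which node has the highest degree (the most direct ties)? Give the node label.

I

Degrees — A:2, B:3, C:3, D:2, E:2, F:2, G:3, H:3, I:4, J:2, K:2, L:2, M:2.
The maximum is 4, attained only by I.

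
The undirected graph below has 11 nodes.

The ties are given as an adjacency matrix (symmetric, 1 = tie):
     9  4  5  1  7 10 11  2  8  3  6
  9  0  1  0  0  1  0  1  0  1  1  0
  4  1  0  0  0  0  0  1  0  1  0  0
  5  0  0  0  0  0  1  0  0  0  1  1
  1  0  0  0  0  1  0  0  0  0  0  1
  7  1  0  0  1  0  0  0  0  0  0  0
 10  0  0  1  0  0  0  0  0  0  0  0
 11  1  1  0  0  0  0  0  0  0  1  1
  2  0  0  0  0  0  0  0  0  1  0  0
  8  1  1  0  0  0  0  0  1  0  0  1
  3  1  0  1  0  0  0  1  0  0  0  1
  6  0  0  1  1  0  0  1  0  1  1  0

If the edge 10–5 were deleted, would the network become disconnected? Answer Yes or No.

Yes

Without the 10–5 edge there is no alternate route between 10 and 5, so the network disconnects. It is a bridge.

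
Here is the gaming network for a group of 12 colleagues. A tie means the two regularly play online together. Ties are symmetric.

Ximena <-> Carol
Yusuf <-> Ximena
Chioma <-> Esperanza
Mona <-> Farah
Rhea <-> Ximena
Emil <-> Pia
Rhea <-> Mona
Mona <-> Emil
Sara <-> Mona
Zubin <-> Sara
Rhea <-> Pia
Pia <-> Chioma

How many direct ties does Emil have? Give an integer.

Emil is directly tied to Mona and Pia. That is 2 neighbors, so the degree of Emil is 2.

2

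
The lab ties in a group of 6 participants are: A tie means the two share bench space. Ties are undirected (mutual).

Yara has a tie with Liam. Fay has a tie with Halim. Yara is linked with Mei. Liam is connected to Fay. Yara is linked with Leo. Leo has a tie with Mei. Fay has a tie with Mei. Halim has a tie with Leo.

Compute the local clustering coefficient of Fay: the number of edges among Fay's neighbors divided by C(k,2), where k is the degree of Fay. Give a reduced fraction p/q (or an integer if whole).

0

Fay's neighbors: Halim, Liam, and Mei (k = 3).
Possible neighbor pairs: C(3,2) = 3. Edges among them: none → e = 0.
Clustering(Fay) = 0/3 = 0.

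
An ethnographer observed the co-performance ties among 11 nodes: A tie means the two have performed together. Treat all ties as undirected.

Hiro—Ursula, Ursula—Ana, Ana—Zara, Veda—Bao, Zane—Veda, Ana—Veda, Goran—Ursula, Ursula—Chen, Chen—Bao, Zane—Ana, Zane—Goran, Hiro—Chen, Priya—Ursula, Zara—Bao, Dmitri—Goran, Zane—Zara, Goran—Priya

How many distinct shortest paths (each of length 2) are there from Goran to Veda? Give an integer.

The shortest distance is 2, and the only length-2 path is Goran–Zane–Veda. So there is exactly 1 shortest path.

1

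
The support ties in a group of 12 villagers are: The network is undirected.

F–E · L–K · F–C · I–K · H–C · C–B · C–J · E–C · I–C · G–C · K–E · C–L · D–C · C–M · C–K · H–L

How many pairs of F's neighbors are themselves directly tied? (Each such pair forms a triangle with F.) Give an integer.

1

F's neighbors: C and E.
Neighbor pairs that are themselves tied: F–C–E. Each forms one triangle with F, for 1 in total.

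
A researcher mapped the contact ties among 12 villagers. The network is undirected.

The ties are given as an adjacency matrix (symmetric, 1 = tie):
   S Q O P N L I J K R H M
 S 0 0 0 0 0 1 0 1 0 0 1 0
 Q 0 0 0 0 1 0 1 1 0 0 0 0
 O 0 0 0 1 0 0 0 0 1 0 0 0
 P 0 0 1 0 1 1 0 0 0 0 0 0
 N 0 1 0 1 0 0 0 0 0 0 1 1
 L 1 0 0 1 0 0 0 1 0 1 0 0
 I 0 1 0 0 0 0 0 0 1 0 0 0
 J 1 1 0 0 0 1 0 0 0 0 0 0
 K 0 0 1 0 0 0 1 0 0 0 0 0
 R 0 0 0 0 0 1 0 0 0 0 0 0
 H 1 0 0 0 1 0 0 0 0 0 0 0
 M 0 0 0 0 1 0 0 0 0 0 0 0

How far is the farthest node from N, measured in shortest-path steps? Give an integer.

Distances from N: H:1, I:2, J:2, K:3, L:2, M:1, O:2, P:1, Q:1, R:3, S:2.
The largest is 3 (to K and R), so the eccentricity of N is 3.

3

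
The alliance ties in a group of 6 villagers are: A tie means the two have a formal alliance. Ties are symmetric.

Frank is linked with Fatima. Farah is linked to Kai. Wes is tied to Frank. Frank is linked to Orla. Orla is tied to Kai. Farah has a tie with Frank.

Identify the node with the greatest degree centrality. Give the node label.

Frank

Degrees — Farah:2, Fatima:1, Frank:4, Kai:2, Orla:2, Wes:1.
The maximum is 4, attained only by Frank.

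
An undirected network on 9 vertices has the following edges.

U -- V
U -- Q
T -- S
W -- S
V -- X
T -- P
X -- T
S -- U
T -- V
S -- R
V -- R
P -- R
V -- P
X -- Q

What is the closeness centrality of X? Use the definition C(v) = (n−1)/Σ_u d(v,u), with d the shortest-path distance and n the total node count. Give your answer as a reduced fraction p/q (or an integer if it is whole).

Distances from X: P:2, Q:1, R:2, S:2, T:1, U:2, V:1, W:3. Sum = 14.
n = 9, so closeness = 8/14 = 4/7.

4/7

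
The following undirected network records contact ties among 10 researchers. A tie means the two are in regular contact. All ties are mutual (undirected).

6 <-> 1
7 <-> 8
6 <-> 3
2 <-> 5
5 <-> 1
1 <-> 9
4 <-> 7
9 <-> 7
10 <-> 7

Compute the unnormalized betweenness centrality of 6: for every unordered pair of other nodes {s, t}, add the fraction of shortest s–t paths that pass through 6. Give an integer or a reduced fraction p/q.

8

Pairs whose geodesics pass through 6 — 10–3: 1; 9–3: 1; 7–3: 1; 5–3: 1; 2–3: 1; 1–3: 1; 3–8: 1; 3–4: 1.
All other pairs contribute 0.
Summing the contributions gives betweenness(6) = 8.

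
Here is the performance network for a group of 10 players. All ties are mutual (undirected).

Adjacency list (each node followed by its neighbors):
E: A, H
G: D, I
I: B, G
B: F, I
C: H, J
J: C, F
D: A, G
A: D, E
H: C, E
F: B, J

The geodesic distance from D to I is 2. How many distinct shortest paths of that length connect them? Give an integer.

1

The shortest distance is 2, and the only length-2 path is D–G–I. So there is exactly 1 shortest path.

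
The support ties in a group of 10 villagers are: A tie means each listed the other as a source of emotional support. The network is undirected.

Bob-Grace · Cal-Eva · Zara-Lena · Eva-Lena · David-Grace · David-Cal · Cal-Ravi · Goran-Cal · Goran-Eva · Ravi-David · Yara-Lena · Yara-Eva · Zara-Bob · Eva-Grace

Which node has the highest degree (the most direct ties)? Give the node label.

Degrees — Bob:2, Cal:4, David:3, Eva:5, Goran:2, Grace:3, Lena:3, Ravi:2, Yara:2, Zara:2.
The maximum is 5, attained only by Eva.

Eva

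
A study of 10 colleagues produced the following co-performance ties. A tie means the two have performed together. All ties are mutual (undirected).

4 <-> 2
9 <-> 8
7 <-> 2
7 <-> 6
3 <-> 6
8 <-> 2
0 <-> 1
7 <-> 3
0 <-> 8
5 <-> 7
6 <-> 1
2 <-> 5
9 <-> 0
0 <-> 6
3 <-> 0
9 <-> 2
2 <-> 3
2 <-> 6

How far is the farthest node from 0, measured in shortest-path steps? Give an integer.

3

Distances from 0: 1:1, 2:2, 3:1, 4:3, 5:3, 6:1, 7:2, 8:1, 9:1.
The largest is 3 (to 4 and 5), so the eccentricity of 0 is 3.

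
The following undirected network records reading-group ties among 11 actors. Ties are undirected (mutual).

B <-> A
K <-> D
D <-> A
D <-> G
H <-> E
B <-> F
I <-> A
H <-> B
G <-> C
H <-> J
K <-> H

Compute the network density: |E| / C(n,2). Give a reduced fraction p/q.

There are 11 edges and 11 nodes, so the maximum possible is C(11,2) = 55.
Density = 11/55 = 1/5.

1/5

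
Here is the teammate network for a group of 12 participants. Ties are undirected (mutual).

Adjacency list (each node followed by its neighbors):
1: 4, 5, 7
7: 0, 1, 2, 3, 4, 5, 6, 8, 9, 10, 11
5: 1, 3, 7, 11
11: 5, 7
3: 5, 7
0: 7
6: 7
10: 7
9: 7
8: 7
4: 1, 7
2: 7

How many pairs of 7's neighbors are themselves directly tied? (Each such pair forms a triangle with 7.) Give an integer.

4

7's neighbors: 0, 1, 2, 3, 4, 5, 6, 8, 9, 10, and 11.
Neighbor pairs that are themselves tied: 7–1–4; 7–1–5; 7–3–5; 7–5–11. Each forms one triangle with 7, for 4 in total.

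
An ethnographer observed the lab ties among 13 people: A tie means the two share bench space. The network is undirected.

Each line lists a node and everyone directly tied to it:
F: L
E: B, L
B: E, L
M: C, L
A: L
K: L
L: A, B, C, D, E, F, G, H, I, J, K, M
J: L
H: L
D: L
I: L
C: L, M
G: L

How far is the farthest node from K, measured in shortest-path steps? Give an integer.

Distances from K: A:2, B:2, C:2, D:2, E:2, F:2, G:2, H:2, I:2, J:2, L:1, M:2.
The largest is 2 (to E, J, B, I, A, M, G, C, F, H, and D), so the eccentricity of K is 2.

2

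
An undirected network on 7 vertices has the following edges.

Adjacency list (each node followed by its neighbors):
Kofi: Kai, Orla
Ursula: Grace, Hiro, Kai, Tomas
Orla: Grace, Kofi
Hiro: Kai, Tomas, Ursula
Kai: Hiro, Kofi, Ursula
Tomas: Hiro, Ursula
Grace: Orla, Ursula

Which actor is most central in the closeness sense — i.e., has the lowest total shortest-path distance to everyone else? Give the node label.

Ursula

Farness (sum of distances to all others) for each node — Grace:10, Hiro:10, Kai:9, Kofi:11, Orla:12, Tomas:12, Ursula:8.
The smallest farness is 8, for Ursula, so Ursula has the highest closeness.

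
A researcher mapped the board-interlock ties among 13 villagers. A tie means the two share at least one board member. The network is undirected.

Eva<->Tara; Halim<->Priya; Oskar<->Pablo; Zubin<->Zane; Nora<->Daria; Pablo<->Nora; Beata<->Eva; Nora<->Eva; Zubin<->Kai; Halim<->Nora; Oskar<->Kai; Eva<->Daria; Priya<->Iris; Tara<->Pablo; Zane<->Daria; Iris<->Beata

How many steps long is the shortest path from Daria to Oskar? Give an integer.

3

One shortest route is Daria – Nora – Pablo – Oskar, which uses 3 edges, and at distance 2 from Daria we only reach {Beata, Halim, Pablo, Tara, Zubin}, which does not include Oskar. So d(Daria,Oskar) = 3.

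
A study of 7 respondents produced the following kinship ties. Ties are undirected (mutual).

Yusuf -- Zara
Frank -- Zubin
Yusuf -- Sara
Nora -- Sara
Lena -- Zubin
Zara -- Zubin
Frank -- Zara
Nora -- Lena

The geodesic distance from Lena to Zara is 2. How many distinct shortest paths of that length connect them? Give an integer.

The shortest distance is 2, and the only length-2 path is Lena–Zubin–Zara. So there is exactly 1 shortest path.

1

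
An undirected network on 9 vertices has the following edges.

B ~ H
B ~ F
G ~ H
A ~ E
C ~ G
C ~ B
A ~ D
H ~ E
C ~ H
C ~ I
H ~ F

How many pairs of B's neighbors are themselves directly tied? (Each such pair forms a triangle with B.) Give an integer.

B's neighbors: C, F, and H.
Neighbor pairs that are themselves tied: B–C–H; B–F–H. Each forms one triangle with B, for 2 in total.

2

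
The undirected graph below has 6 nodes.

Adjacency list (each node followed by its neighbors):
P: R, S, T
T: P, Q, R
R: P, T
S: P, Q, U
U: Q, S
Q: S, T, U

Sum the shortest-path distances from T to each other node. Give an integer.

7

Distances from T: P:1, Q:1, R:1, S:2, U:2.
Sum = 1 + 1 + 1 + 2 + 2 = 7.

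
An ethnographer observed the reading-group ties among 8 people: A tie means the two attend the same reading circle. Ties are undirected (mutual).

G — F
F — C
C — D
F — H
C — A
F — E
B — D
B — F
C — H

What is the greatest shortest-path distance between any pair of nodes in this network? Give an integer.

3

Eccentricity of each node (its greatest distance to any other): A:3, B:3, C:2, D:3, E:3, F:2, G:3, H:2.
The maximum eccentricity is 3, realized for instance by the pair G–A via G – F – C – A. So the diameter is 3.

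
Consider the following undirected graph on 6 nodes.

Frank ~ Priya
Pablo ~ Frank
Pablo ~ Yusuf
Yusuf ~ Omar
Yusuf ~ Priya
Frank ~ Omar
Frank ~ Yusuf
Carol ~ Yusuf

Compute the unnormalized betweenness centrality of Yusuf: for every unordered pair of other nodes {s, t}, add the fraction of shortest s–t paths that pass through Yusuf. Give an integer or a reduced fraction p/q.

Pairs whose geodesics pass through Yusuf — Priya–Carol: 1; Priya–Pablo: 1/2; Priya–Omar: 1/2; Carol–Pablo: 1; Carol–Omar: 1; Carol–Frank: 1; Pablo–Omar: 1/2.
All other pairs contribute 0.
Summing the contributions gives betweenness(Yusuf) = 11/2.

11/2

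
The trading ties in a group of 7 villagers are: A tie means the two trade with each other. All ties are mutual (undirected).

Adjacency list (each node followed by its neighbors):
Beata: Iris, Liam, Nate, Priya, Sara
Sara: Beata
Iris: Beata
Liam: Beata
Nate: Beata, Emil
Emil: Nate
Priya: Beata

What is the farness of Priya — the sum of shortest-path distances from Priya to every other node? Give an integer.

Distances from Priya: Beata:1, Emil:3, Iris:2, Liam:2, Nate:2, Sara:2.
Sum = 1 + 3 + 2 + 2 + 2 + 2 = 12.

12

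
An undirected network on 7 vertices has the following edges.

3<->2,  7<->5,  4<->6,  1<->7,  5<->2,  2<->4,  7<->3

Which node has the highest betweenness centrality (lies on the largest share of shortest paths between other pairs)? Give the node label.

Unnormalized betweenness of each node: 1:0, 2:17/2, 3:3, 4:5, 5:3, 6:0, 7:11/2.
2 has the largest value, 17/2, making it the main broker — the node through which the most shortest paths run.

2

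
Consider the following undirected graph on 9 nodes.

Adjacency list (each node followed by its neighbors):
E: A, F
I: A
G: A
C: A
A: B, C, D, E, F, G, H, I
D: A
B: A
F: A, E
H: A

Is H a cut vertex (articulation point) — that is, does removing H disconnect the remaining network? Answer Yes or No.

No

Even without H, every remaining node can still reach every other (the residual graph is connected), so H is not a cut vertex.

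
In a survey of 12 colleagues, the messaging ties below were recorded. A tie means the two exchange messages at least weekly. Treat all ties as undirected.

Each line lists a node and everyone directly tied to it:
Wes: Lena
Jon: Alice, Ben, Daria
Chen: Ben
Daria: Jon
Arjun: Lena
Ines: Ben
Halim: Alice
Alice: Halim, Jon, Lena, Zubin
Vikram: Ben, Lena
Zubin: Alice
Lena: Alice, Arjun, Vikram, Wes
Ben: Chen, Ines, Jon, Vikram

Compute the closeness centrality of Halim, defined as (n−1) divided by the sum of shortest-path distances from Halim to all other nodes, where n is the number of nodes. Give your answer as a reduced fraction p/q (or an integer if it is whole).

Distances from Halim: Alice:1, Arjun:3, Ben:3, Chen:4, Daria:3, Ines:4, Jon:2, Lena:2, Vikram:3, Wes:3, Zubin:2. Sum = 30.
n = 12, so closeness = 11/30.

11/30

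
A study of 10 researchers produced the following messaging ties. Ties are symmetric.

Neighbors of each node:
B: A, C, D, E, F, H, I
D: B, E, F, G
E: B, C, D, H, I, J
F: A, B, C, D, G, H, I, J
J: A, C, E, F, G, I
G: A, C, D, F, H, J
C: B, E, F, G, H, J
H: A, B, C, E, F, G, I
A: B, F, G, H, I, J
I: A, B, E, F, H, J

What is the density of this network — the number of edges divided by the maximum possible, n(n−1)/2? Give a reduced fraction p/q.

There are 31 edges and 10 nodes, so the maximum possible is C(10,2) = 45.
Density = 31/45.

31/45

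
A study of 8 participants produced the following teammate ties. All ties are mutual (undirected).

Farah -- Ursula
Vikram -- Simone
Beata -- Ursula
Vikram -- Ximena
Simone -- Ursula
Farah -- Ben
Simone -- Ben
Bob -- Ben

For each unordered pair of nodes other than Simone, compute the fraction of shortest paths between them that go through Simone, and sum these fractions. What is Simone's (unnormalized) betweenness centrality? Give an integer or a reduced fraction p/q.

Pairs whose geodesics pass through Simone — Ursula–Vikram: 1; Ursula–Bob: 1/2; Ursula–Ben: 1/2; Ursula–Ximena: 1; Vikram–Bob: 1; Vikram–Ben: 1; Vikram–Beata: 1; Vikram–Farah: 2/2; Bob–Beata: 1/2; Bob–Ximena: 1; Ben–Beata: 1/2; Ben–Ximena: 1; Beata–Ximena: 1; Ximena–Farah: 2/2.
All other pairs contribute 0.
Summing the contributions gives betweenness(Simone) = 12.

12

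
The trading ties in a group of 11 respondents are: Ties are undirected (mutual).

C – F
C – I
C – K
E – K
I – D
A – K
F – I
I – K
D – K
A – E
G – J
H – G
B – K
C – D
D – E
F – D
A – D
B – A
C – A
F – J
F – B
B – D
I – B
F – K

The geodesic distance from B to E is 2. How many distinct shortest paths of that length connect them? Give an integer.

The shortest distance is 2. The length-2 paths are: B–K–E; B–A–E; B–D–E.
That gives 3 distinct shortest paths.

3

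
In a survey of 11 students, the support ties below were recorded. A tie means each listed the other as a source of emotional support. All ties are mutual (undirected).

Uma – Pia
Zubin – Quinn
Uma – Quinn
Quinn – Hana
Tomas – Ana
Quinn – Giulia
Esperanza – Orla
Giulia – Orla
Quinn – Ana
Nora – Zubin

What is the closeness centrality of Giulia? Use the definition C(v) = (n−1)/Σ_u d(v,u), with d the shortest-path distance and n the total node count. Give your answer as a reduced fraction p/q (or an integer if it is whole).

Distances from Giulia: Ana:2, Esperanza:2, Hana:2, Nora:3, Orla:1, Pia:3, Quinn:1, Tomas:3, Uma:2, Zubin:2. Sum = 21.
n = 11, so closeness = 10/21.

10/21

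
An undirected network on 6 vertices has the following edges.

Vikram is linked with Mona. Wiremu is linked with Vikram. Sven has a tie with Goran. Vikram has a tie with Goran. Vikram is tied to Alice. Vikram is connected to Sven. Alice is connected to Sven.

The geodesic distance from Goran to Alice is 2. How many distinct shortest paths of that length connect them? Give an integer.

2

The shortest distance is 2. The length-2 paths are: Goran–Vikram–Alice; Goran–Sven–Alice.
That gives 2 distinct shortest paths.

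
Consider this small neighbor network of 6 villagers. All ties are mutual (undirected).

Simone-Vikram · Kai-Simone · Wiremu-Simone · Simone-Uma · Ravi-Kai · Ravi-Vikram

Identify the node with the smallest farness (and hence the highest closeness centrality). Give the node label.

Simone

Farness (sum of distances to all others) for each node — Kai:8, Ravi:10, Simone:6, Uma:10, Vikram:8, Wiremu:10.
The smallest farness is 6, for Simone, so Simone has the highest closeness.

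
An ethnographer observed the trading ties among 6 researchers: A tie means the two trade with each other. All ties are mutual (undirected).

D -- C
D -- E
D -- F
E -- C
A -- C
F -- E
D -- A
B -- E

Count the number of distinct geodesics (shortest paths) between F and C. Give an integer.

The shortest distance is 2. The length-2 paths are: F–D–C; F–E–C.
That gives 2 distinct shortest paths.

2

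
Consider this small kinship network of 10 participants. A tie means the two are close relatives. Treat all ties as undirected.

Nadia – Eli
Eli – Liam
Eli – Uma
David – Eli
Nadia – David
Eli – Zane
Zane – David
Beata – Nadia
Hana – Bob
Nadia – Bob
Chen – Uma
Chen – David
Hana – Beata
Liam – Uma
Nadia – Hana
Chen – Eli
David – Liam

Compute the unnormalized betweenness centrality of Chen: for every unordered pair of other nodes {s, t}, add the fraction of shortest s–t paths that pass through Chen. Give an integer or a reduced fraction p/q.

Pairs whose geodesics pass through Chen — Uma–David: 1/3.
All other pairs contribute 0.
Summing the contributions gives betweenness(Chen) = 1/3.

1/3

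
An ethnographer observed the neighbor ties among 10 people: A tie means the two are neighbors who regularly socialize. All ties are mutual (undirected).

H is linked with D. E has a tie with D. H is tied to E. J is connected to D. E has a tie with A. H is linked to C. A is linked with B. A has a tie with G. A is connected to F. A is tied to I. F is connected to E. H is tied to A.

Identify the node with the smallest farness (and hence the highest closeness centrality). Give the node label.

Farness (sum of distances to all others) for each node — A:13, B:21, C:22, D:18, E:14, F:18, G:21, H:14, I:21, J:26.
The smallest farness is 13, for A, so A has the highest closeness.

A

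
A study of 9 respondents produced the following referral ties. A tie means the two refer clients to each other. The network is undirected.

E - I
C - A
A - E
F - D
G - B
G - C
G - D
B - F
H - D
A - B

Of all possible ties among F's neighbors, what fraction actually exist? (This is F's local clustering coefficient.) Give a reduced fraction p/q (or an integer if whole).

0

F's neighbors: B and D (k = 2).
Possible neighbor pairs: C(2,2) = 1. Edges among them: none → e = 0.
Clustering(F) = 0/1.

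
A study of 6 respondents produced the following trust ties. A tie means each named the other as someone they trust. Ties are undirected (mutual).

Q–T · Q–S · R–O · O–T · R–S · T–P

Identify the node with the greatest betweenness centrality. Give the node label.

T

Unnormalized betweenness of each node: O:2, P:0, Q:2, R:1, S:1, T:5.
T has the largest value, 5, making it the main broker — the node through which the most shortest paths run.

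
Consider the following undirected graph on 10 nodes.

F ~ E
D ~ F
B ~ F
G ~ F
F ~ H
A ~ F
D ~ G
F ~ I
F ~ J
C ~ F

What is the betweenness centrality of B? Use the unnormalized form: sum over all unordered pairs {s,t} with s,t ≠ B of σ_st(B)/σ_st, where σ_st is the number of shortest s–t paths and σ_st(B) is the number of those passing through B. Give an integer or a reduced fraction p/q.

0

No shortest path between any pair of other nodes passes through B.
Summing the contributions gives betweenness(B) = 0.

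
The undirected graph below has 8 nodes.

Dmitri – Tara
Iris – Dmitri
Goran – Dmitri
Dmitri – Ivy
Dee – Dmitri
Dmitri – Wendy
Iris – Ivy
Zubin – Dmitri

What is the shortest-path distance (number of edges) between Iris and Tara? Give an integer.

2

One shortest route is Iris – Dmitri – Tara, which uses 2 edges, and Iris and Tara are not directly tied, so nothing shorter exists. So d(Iris,Tara) = 2.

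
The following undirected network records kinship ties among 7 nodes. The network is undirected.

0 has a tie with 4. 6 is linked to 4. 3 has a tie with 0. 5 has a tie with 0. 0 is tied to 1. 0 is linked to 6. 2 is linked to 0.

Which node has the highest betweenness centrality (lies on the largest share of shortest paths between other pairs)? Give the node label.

Unnormalized betweenness of each node: 0:14, 1:0, 2:0, 3:0, 4:0, 5:0, 6:0.
0 has the largest value, 14, making it the main broker — the node through which the most shortest paths run.

0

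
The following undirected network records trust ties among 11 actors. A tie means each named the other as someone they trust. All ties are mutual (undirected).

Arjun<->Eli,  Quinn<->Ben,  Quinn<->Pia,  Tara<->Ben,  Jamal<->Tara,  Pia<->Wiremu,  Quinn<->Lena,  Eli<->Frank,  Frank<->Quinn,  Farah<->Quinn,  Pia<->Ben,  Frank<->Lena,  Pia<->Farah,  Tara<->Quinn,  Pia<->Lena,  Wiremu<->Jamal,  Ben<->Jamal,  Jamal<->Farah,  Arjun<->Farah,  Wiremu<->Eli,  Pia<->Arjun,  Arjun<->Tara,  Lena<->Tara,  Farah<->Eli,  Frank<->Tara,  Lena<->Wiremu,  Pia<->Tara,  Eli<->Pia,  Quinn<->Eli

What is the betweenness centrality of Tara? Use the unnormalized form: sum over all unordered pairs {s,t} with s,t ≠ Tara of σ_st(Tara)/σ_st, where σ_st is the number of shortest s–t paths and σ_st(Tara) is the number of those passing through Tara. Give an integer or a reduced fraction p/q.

65/12

Pairs whose geodesics pass through Tara — Arjun–Frank: 1/2; Arjun–Jamal: 1/2; Arjun–Quinn: 1/4; Arjun–Lena: 1/2; Arjun–Ben: 1/2; Pia–Frank: 1/4; Pia–Jamal: 1/4; Frank–Jamal: 1; Frank–Ben: 1/2; Jamal–Quinn: 1/3; Jamal–Lena: 1/2; Lena–Ben: 1/3.
All other pairs contribute 0.
Summing the contributions gives betweenness(Tara) = 65/12.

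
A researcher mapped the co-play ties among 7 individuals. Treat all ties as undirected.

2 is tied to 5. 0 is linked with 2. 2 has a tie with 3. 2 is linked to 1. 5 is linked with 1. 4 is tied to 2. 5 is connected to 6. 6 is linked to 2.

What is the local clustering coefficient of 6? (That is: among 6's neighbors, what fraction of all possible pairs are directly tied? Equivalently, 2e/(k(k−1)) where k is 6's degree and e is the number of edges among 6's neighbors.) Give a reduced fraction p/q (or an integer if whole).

1

6's neighbors: 2 and 5 (k = 2).
Possible neighbor pairs: C(2,2) = 1. Edges among them: 2–5 → e = 1.
Clustering(6) = 1/1.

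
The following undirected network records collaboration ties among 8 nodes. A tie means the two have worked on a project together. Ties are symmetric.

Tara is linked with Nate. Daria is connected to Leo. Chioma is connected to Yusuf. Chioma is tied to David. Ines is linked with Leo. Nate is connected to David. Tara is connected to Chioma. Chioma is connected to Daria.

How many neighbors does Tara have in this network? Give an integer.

2

Tara is directly tied to Chioma and Nate. That is 2 neighbors, so the degree of Tara is 2.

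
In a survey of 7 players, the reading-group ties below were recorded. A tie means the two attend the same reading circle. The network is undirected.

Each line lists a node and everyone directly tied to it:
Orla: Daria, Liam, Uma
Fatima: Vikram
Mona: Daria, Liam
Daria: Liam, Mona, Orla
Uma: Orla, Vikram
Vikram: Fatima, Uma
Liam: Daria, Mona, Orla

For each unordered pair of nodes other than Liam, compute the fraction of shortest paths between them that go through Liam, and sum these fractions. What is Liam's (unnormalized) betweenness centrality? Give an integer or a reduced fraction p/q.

Pairs whose geodesics pass through Liam — Vikram–Mona: 1/2; Fatima–Mona: 1/2; Uma–Mona: 1/2; Orla–Mona: 1/2.
All other pairs contribute 0.
Summing the contributions gives betweenness(Liam) = 2.

2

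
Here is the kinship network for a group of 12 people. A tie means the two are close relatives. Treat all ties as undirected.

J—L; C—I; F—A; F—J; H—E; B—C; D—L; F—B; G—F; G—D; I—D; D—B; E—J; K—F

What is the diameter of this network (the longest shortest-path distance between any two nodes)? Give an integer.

5

Eccentricity of each node (its greatest distance to any other): A:4, B:4, C:5, D:4, E:4, F:3, G:4, H:5, I:5, J:3, K:4, L:3.
The maximum eccentricity is 5, realized for instance by the pair H–I via H – E – J – L – D – I. So the diameter is 5.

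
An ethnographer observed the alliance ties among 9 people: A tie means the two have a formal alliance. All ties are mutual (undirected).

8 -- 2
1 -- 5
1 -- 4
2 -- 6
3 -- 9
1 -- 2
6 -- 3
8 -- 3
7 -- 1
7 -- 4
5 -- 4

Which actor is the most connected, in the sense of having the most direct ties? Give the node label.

1

Degrees — 1:4, 2:3, 3:3, 4:3, 5:2, 6:2, 7:2, 8:2, 9:1.
The maximum is 4, attained only by 1.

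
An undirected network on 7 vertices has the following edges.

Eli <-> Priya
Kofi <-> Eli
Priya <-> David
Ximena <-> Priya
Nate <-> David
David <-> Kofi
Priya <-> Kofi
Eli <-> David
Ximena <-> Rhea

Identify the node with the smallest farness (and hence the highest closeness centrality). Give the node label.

Farness (sum of distances to all others) for each node — David:9, Eli:10, Kofi:10, Nate:14, Priya:8, Rhea:16, Ximena:11.
The smallest farness is 8, for Priya, so Priya has the highest closeness.

Priya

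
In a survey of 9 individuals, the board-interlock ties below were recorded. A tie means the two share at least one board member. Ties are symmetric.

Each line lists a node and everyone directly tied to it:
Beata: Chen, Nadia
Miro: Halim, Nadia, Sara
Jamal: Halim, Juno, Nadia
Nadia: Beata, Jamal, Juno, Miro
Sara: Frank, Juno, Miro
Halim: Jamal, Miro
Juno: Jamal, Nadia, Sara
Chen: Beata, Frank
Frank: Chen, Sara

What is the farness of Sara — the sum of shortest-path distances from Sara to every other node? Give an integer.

14

Distances from Sara: Beata:3, Chen:2, Frank:1, Halim:2, Jamal:2, Juno:1, Miro:1, Nadia:2.
Sum = 3 + 2 + 1 + 2 + 2 + 1 + 1 + 2 = 14.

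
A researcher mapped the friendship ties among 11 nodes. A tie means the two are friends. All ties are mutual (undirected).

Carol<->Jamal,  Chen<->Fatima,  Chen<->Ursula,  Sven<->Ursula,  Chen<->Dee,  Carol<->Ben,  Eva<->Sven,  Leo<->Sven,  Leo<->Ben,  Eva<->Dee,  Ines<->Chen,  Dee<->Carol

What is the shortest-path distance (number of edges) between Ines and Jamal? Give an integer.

4

One shortest route is Ines – Chen – Dee – Carol – Jamal, which uses 4 edges, and at distance 3 from Ines we only reach {Carol, Eva, Sven}, which does not include Jamal. So d(Ines,Jamal) = 4.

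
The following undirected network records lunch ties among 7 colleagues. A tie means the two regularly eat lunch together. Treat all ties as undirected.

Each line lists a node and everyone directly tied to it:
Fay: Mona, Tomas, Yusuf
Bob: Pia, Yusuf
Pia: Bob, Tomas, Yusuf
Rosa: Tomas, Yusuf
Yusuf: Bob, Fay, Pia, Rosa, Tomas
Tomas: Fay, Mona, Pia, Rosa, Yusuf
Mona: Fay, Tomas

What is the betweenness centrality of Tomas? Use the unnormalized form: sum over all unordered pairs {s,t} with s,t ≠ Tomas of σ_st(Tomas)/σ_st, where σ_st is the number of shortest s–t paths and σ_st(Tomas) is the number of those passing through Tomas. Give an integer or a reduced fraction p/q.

Pairs whose geodesics pass through Tomas — Yusuf–Mona: 1/2; Mona–Pia: 1; Mona–Rosa: 1; Mona–Bob: 2/3; Pia–Rosa: 1/2; Pia–Fay: 1/2; Rosa–Fay: 1/2.
All other pairs contribute 0.
Summing the contributions gives betweenness(Tomas) = 14/3.

14/3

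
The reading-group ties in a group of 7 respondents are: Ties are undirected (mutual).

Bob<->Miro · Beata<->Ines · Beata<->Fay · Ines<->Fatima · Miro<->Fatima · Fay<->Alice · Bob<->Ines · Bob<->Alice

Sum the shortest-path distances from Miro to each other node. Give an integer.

12

Distances from Miro: Alice:2, Beata:3, Bob:1, Fatima:1, Fay:3, Ines:2.
Sum = 2 + 3 + 1 + 1 + 3 + 2 = 12.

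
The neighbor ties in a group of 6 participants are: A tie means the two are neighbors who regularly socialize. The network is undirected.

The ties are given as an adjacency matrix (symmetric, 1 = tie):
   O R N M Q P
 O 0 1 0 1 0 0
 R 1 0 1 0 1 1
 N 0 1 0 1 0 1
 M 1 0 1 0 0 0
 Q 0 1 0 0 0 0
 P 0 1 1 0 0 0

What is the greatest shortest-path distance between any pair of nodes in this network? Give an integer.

3

Eccentricity of each node (its greatest distance to any other): M:3, N:2, O:2, P:2, Q:3, R:2.
The maximum eccentricity is 3, realized for instance by the pair M–Q via M – O – R – Q. So the diameter is 3.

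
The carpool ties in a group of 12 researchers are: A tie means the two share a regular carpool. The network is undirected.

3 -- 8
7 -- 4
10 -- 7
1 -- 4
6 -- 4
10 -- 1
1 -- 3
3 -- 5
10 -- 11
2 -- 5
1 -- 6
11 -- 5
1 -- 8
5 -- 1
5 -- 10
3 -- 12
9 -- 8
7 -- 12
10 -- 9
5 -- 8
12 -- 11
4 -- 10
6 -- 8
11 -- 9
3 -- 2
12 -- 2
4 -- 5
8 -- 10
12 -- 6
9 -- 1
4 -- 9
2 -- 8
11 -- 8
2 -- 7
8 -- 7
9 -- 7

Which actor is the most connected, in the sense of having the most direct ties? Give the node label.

8

Degrees — 1:7, 2:5, 3:5, 4:6, 5:7, 6:4, 7:6, 8:9, 9:6, 10:7, 11:5, 12:5.
The maximum is 9, attained only by 8.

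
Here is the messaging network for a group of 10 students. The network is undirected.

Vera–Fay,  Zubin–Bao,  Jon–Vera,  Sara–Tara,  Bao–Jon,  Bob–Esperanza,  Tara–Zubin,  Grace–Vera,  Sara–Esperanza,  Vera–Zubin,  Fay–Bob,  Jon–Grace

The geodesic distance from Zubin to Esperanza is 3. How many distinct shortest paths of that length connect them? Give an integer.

The shortest distance is 3, and the only length-3 path is Zubin–Tara–Sara–Esperanza. So there is exactly 1 shortest path.

1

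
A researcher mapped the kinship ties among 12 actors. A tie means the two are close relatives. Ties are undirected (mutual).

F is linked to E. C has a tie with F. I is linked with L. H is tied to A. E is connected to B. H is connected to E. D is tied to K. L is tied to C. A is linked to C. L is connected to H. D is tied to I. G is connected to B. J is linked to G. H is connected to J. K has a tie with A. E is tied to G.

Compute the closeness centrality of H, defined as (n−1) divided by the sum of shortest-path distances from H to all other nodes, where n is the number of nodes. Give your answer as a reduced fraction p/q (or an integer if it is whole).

11/19

Distances from H: A:1, B:2, C:2, D:3, E:1, F:2, G:2, I:2, J:1, K:2, L:1. Sum = 19.
n = 12, so closeness = 11/19.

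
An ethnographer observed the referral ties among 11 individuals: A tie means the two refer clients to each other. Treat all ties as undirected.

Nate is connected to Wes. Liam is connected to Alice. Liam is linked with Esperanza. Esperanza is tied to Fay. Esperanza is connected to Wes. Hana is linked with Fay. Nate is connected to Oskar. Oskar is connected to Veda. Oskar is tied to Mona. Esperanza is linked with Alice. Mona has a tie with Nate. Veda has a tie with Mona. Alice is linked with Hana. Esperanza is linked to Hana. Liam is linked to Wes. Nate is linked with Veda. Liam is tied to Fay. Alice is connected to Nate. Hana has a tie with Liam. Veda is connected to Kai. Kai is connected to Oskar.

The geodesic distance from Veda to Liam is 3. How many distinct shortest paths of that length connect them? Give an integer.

The shortest distance is 3. The length-3 paths are: Veda–Nate–Alice–Liam; Veda–Nate–Wes–Liam.
That gives 2 distinct shortest paths.

2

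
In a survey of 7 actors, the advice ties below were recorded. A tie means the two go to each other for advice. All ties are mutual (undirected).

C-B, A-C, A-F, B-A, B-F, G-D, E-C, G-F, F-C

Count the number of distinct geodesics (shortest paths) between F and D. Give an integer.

1

The shortest distance is 2, and the only length-2 path is F–G–D. So there is exactly 1 shortest path.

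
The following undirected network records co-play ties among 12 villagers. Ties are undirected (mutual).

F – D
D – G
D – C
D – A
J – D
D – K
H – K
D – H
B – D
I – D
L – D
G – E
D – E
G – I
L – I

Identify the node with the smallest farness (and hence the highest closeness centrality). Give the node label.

Farness (sum of distances to all others) for each node — A:21, B:21, C:21, D:11, E:20, F:21, G:19, H:20, I:19, J:21, K:20, L:20.
The smallest farness is 11, for D, so D has the highest closeness.

D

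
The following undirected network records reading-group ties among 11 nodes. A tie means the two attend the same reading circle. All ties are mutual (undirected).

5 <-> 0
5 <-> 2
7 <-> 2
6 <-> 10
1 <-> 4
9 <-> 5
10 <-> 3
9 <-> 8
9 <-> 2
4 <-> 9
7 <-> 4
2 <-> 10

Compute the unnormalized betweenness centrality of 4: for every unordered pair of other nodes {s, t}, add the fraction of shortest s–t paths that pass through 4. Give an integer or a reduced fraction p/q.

Pairs whose geodesics pass through 4 — 3–1: 2/2; 5–1: 1; 7–8: 1/2; 7–1: 1; 7–9: 1/2; 8–1: 1; 1–10: 2/2; 1–2: 2/2; 1–0: 1; 1–6: 2/2; 1–9: 1.
All other pairs contribute 0.
Summing the contributions gives betweenness(4) = 10.

10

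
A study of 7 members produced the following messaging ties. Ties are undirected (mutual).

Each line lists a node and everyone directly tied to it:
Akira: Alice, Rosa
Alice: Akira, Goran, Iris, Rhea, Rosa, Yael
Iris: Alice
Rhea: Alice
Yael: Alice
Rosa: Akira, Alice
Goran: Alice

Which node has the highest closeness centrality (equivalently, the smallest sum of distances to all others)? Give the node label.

Alice

Farness (sum of distances to all others) for each node — Akira:10, Alice:6, Goran:11, Iris:11, Rhea:11, Rosa:10, Yael:11.
The smallest farness is 6, for Alice, so Alice has the highest closeness.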